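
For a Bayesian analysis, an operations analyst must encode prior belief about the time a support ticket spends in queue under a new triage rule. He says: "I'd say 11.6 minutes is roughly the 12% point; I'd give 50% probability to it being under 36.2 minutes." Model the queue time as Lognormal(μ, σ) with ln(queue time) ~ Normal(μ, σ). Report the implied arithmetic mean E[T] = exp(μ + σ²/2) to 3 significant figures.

If T ~ Lognormal(μ,σ) then ln T ~ Normal(μ,σ), so the p-quantile of ln T is μ + z_p·σ.
ln(11.6) = 2.451 and ln(36.2) = 3.589; z_{0.12} = -1.175, z_{0.5} = 0.
σ = (3.589 − 2.451)/(0 − (-1.175)) = 0.969.
μ = 2.451 − (-1.175)·0.969 = 3.589.
E[T] = exp(μ + σ²/2) = exp(3.589 + 0.4691) = 57.9 minutes.

E[T] ≈ 57.9 minutes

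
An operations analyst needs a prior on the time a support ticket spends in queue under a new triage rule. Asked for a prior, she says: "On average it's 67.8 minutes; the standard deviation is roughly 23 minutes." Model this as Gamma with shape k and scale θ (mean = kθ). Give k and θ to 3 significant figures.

For Gamma(k, scale θ): mean = kθ, variance = kθ², so CV = 1/√k.
CV = SD/mean = 23/67.8 = 0.3392, hence k = 1/CV² = 8.69.
Then θ = mean/k = 67.8/8.69 = 7.8.

k ≈ 8.69, θ ≈ 7.8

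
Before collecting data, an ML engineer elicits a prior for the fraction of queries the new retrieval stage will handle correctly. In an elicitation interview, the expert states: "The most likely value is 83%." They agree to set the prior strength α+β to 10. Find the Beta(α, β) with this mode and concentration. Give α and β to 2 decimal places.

α = 7.64, β = 2.36

For α,β > 1 the Beta mode is (α−1)/(α+β−2). With α+β = 10, the mode is (α−1)/8.
Set (α−1)/8 = 0.83 → α = 1 + 0.83·8 = 7.64.
β = 10 − α = 2.36.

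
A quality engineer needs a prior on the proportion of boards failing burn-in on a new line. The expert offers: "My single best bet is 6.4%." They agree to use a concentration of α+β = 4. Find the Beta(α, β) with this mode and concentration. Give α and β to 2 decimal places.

α = 1.13, β = 2.87

For α,β > 1 the Beta mode is (α−1)/(α+β−2). With α+β = 4, the mode is (α−1)/2.
Set (α−1)/2 = 0.064 → α = 1 + 0.064·2 = 1.13.
β = 4 − α = 2.87.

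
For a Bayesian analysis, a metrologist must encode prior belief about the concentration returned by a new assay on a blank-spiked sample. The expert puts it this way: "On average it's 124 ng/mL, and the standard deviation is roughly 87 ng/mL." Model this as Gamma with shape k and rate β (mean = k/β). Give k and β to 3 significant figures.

k ≈ 2.03, β ≈ 0.0164

For Gamma(k, rate β): mean = k/β, variance = k/β², so CV = 1/√k.
CV = SD/mean = 87/124 = 0.7016, hence k = 1/CV² = 2.03.
Then β = k/mean = 2.03/124 = 0.0164.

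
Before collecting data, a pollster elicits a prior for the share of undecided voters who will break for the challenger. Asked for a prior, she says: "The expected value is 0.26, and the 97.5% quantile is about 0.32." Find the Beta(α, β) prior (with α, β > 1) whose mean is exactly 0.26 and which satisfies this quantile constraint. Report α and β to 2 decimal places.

With mean 0.26 fixed, write α = 0.26s, β = 0.74s where s = α+β.
Need P(θ < 0.32) = 0.975 under Beta(0.26s, 0.74s). Normal approximation: (q−m)/√(m(1−m)/s) ≈ z_{0.975} = 1.96, so s ≈ 0.26·0.74·(1.96)²/(0.32−0.26)² = 205.3.
At s = 205.3: P(θ<0.32) ≈ 0.971. Adjusting to match 0.975 gives s ≈ 218.67.
So α = 0.26·218.67 ≈ 56.85, β = 0.74·218.67 ≈ 161.81.

α ≈ 56.85, β ≈ 161.81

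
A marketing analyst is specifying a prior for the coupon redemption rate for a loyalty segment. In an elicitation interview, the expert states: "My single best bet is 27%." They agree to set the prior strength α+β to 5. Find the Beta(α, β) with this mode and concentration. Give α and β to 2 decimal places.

α = 1.81, β = 3.19

For α,β > 1 the Beta mode is (α−1)/(α+β−2). With α+β = 5, the mode is (α−1)/3.
Set (α−1)/3 = 0.27 → α = 1 + 0.27·3 = 1.81.
β = 5 − α = 3.19.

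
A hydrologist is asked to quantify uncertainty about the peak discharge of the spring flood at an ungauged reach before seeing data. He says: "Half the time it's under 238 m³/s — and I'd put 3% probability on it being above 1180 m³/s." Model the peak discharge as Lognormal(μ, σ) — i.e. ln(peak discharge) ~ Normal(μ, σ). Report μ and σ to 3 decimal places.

μ ≈ 5.472, σ ≈ 0.851

If T ~ Lognormal(μ,σ) then ln T ~ Normal(μ,σ), so the p-quantile of ln T is μ + z_p·σ.
ln(238) = 5.472 and ln(1180) = 7.073; z_{0.5} = 0, z_{0.97} = 1.881.
σ = (7.073 − 5.472)/(1.881 − (0)) = 0.851.
μ = 5.472 − (0)·0.851 = 5.472.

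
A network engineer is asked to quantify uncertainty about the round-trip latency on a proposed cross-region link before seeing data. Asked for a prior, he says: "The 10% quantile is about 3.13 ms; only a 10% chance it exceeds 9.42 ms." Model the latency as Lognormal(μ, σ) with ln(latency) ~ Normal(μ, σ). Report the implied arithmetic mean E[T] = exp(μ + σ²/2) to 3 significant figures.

If T ~ Lognormal(μ,σ) then ln T ~ Normal(μ,σ), so the p-quantile of ln T is μ + z_p·σ.
ln(3.13) = 1.141 and ln(9.42) = 2.243; z_{0.1} = -1.282, z_{0.9} = 1.282.
σ = (2.243 − 1.141)/(1.282 − (-1.282)) = 0.430.
μ = 1.141 − (-1.282)·0.430 = 1.692.
E[T] = exp(μ + σ²/2) = exp(1.692 + 0.0924) = 5.96 ms.

E[T] ≈ 5.96 ms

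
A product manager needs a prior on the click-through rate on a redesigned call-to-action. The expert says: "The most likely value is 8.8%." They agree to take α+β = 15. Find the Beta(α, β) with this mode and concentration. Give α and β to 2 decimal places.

α = 2.14, β = 12.86

For α,β > 1 the Beta mode is (α−1)/(α+β−2). With α+β = 15, the mode is (α−1)/13.
Set (α−1)/13 = 0.088 → α = 1 + 0.088·13 = 2.14.
β = 15 − α = 12.86.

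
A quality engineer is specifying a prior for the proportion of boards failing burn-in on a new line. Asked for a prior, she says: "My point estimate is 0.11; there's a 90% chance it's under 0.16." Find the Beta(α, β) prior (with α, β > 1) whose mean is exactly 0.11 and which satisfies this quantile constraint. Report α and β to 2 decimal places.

α ≈ 7.58, β ≈ 61.35

With mean 0.11 fixed, write α = 0.11s, β = 0.89s where s = α+β.
Need P(θ < 0.16) = 0.9 under Beta(0.11s, 0.89s). Normal approximation: (q−m)/√(m(1−m)/s) ≈ z_{0.9} = 1.28, so s ≈ 0.11·0.89·(1.28)²/(0.16−0.11)² = 64.3.
At s = 64.3: P(θ<0.16) ≈ 0.893. Adjusting to match 0.9 gives s ≈ 68.93.
So α = 0.11·68.93 ≈ 7.58, β = 0.89·68.93 ≈ 61.35.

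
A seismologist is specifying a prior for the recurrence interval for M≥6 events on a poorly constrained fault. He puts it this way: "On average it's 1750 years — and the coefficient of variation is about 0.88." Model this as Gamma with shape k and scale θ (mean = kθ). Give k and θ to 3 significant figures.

k ≈ 1.29, θ ≈ 1360

For Gamma(k, scale θ): mean = kθ, variance = kθ², so CV = 1/√k.
CV = 0.88, hence k = 1/CV² = 1.29.
Then θ = mean/k = 1750/1.29 = 1360.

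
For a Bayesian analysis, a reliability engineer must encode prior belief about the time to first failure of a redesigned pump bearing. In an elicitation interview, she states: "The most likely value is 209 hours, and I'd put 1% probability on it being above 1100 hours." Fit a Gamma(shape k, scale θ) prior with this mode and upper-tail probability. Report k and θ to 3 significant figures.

k ≈ 2.4, θ ≈ 149

Gamma(k,θ) with k>1 has mode (k−1)θ, so θ = 209/(k−1).
Need P(X < 1100) = 0.99 with θ tied to k this way. Start at k = 2, θ = 209: P(X<1100) ≈ 0.968.
Too low — raise k to concentrate. Iterating converges to k ≈ 2.4.
Then θ = 209/(2.4−1) ≈ 149.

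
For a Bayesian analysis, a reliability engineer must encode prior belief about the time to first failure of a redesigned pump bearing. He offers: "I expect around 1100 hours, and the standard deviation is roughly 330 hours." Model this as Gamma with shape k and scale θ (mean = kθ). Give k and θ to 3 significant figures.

k ≈ 11.1, θ ≈ 99

For Gamma(k, scale θ): mean = kθ, variance = kθ², so CV = 1/√k.
CV = SD/mean = 330/1100 = 0.3, hence k = 1/CV² = 11.1.
Then θ = mean/k = 1100/11.1 = 99.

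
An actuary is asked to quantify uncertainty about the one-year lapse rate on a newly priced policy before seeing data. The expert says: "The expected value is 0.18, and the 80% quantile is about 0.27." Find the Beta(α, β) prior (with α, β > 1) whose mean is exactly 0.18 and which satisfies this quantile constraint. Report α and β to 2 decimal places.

With mean 0.18 fixed, write α = 0.18s, β = 0.82s where s = α+β.
Need P(θ < 0.27) = 0.8 under Beta(0.18s, 0.82s). Normal approximation: (q−m)/√(m(1−m)/s) ≈ z_{0.8} = 0.842, so s ≈ 0.18·0.82·(0.842)²/(0.27−0.18)² = 12.9.
At s = 12.9: P(θ<0.27) ≈ 0.815. Adjusting to match 0.8 gives s ≈ 10.63.
So α = 0.18·10.63 ≈ 1.91, β = 0.82·10.63 ≈ 8.72.

α ≈ 1.91, β ≈ 8.72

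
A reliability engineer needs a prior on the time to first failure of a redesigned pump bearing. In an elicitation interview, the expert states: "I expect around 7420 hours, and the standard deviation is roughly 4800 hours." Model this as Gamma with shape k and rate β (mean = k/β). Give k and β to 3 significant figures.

For Gamma(k, rate β): mean = k/β, variance = k/β², so CV = 1/√k.
CV = SD/mean = 4800/7420 = 0.6469, hence k = 1/CV² = 2.39.
Then β = k/mean = 2.39/7420 = 0.000322.

k ≈ 2.39, β ≈ 0.000322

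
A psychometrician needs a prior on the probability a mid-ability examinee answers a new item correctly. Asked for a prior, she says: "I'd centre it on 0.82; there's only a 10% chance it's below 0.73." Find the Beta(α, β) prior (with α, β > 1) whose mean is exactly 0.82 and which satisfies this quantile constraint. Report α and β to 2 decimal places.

α ≈ 26.20, β ≈ 5.75

With mean 0.82 fixed, write α = 0.82s, β = 0.18s where s = α+β.
Need P(θ < 0.73) = 0.1 under Beta(0.82s, 0.18s). Normal approximation: (q−m)/√(m(1−m)/s) ≈ z_{0.1} = -1.28, so s ≈ 0.82·0.18·(-1.28)²/(0.73−0.82)² = 29.9.
At s = 29.9: P(θ<0.73) ≈ 0.106. Adjusting to match 0.1 gives s ≈ 31.95.
So α = 0.82·31.95 ≈ 26.20, β = 0.18·31.95 ≈ 5.75.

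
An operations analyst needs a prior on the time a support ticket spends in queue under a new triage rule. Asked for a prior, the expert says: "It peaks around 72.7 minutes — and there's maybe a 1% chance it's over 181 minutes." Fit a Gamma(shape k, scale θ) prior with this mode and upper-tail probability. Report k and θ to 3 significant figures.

k ≈ 6.65, θ ≈ 12.9

Gamma(k,θ) with k>1 has mode (k−1)θ, so θ = 72.7/(k−1).
Need P(X < 181) = 0.99 with θ tied to k this way. Start at k = 2, θ = 72.7: P(X<181) ≈ 0.711.
Too low — raise k to concentrate. Iterating converges to k ≈ 6.65.
Then θ = 72.7/(6.65−1) ≈ 12.9.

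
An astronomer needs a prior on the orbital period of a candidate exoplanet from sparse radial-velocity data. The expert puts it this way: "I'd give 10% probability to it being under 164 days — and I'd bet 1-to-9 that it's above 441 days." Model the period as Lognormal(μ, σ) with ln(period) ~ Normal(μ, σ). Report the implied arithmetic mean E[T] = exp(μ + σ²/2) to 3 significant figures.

If T ~ Lognormal(μ,σ) then ln T ~ Normal(μ,σ), so the p-quantile of ln T is μ + z_p·σ.
ln(164) = 5.1 and ln(441) = 6.089; z_{0.1} = -1.282, z_{0.9} = 1.282.
σ = (6.089 − 5.1)/(1.282 − (-1.282)) = 0.386.
μ = 5.1 − (-1.282)·0.386 = 5.594.
E[T] = exp(μ + σ²/2) = exp(5.594 + 0.0745) = 290 days.

E[T] ≈ 290 days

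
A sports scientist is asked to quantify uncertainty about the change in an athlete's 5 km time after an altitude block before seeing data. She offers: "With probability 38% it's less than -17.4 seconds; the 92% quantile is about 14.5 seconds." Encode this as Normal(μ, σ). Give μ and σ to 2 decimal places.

The p-quantile of Normal(μ,σ) is μ + z_p·σ, with z_{0.38} = -0.3055 and z_{0.92} = 1.405.
Eliminate σ: μ = (z₂·x₁ − z₁·x₂)/(z₂ − z₁) = (1.405·-17.4 − (-0.3055)·14.5)/1.711 = -11.70.
Then σ = (x₂ − x₁)/(z₂ − z₁) = (14.5 − -17.4)/1.711 = 18.65.

μ = -11.70, σ = 18.65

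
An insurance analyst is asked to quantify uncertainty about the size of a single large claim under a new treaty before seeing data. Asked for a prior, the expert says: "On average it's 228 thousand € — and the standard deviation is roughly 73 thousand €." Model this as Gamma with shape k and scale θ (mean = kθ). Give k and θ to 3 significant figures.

k ≈ 9.75, θ ≈ 23.4

For Gamma(k, scale θ): mean = kθ, variance = kθ², so CV = 1/√k.
CV = SD/mean = 73/228 = 0.3202, hence k = 1/CV² = 9.75.
Then θ = mean/k = 228/9.75 = 23.4.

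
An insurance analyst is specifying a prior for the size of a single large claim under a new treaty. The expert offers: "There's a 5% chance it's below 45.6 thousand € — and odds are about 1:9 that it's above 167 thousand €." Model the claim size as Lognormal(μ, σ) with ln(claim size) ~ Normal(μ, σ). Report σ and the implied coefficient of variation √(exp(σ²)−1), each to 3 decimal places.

If T ~ Lognormal(μ,σ) then ln T ~ Normal(μ,σ), so the p-quantile of ln T is μ + z_p·σ.
ln(45.6) = 3.82 and ln(167) = 5.118; z_{0.05} = -1.645, z_{0.9} = 1.282.
σ = (5.118 − 3.82)/(1.282 − (-1.645)) = 0.444.
μ = 3.82 − (-1.645)·0.444 = 4.550.
CV = √(exp(σ²)−1) = √(exp(0.1968)−1) = 0.466.

σ ≈ 0.444, CV ≈ 0.466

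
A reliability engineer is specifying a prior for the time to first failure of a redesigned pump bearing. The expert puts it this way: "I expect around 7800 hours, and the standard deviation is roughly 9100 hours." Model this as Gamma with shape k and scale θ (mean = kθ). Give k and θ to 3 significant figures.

For Gamma(k, scale θ): mean = kθ, variance = kθ², so CV = 1/√k.
CV = SD/mean = 9100/7800 = 1.167, hence k = 1/CV² = 0.735.
Then θ = mean/k = 7800/0.735 = 10600.

k ≈ 0.735, θ ≈ 10600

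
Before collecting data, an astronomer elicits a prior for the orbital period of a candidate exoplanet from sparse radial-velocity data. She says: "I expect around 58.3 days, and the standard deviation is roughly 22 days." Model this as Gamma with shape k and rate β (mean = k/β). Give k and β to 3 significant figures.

For Gamma(k, rate β): mean = k/β, variance = k/β², so CV = 1/√k.
CV = SD/mean = 22/58.3 = 0.3774, hence k = 1/CV² = 7.02.
Then β = k/mean = 7.02/58.3 = 0.12.

k ≈ 7.02, β ≈ 0.12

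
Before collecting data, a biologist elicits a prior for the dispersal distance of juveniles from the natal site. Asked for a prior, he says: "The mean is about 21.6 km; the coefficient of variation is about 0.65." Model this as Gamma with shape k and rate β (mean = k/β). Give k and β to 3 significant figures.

k ≈ 2.37, β ≈ 0.11

For Gamma(k, rate β): mean = k/β, variance = k/β², so CV = 1/√k.
CV = 0.65, hence k = 1/CV² = 2.37.
Then β = k/mean = 2.37/21.6 = 0.11.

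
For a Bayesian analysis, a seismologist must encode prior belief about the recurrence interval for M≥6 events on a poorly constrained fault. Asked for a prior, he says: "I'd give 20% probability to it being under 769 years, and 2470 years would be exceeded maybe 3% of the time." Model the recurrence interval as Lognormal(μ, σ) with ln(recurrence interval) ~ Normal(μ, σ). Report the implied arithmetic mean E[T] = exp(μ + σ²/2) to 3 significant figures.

E[T] ≈ 1210 years

If T ~ Lognormal(μ,σ) then ln T ~ Normal(μ,σ), so the p-quantile of ln T is μ + z_p·σ.
ln(769) = 6.645 and ln(2470) = 7.812; z_{0.2} = -0.8416, z_{0.97} = 1.881.
σ = (7.812 − 6.645)/(1.881 − (-0.8416)) = 0.429.
μ = 6.645 − (-0.8416)·0.429 = 7.006.
E[T] = exp(μ + σ²/2) = exp(7.006 + 0.0919) = 1210 years.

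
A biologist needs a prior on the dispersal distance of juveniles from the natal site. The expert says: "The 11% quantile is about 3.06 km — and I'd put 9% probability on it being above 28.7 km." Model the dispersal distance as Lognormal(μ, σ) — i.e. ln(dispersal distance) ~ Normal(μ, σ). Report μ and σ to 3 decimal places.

If T ~ Lognormal(μ,σ) then ln T ~ Normal(μ,σ), so the p-quantile of ln T is μ + z_p·σ.
ln(3.06) = 1.118 and ln(28.7) = 3.357; z_{0.11} = -1.227, z_{0.91} = 1.341.
σ = (3.357 − 1.118)/(1.341 − (-1.227)) = 0.872.
μ = 1.118 − (-1.227)·0.872 = 2.188.

μ ≈ 2.188, σ ≈ 0.872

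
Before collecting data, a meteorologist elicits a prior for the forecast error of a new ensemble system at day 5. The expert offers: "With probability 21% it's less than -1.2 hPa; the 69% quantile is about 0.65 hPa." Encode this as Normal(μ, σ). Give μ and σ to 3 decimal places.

μ = -0.054, σ = 1.421

The p-quantile of Normal(μ,σ) is μ + z_p·σ, with z_{0.21} = -0.8064 and z_{0.69} = 0.4959.
Eliminate σ: μ = (z₂·x₁ − z₁·x₂)/(z₂ − z₁) = (0.4959·-1.2 − (-0.8064)·0.65)/1.302 = -0.054.
Then σ = (x₂ − x₁)/(z₂ − z₁) = (0.65 − -1.2)/1.302 = 1.421.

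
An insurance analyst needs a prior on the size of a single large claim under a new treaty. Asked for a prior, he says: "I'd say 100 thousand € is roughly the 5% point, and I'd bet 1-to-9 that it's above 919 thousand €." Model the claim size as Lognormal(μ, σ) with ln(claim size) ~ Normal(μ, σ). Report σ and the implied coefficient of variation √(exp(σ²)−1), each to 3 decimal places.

σ ≈ 0.758, CV ≈ 0.881

If T ~ Lognormal(μ,σ) then ln T ~ Normal(μ,σ), so the p-quantile of ln T is μ + z_p·σ.
ln(100) = 4.605 and ln(919) = 6.823; z_{0.05} = -1.645, z_{0.9} = 1.282.
σ = (6.823 − 4.605)/(1.282 − (-1.645)) = 0.758.
μ = 4.605 − (-1.645)·0.758 = 5.852.
CV = √(exp(σ²)−1) = √(exp(0.5745)−1) = 0.881.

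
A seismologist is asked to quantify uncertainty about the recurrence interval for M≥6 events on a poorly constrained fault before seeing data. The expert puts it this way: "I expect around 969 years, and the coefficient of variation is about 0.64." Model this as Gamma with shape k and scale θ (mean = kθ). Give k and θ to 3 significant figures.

For Gamma(k, scale θ): mean = kθ, variance = kθ², so CV = 1/√k.
CV = 0.64, hence k = 1/CV² = 2.44.
Then θ = mean/k = 969/2.44 = 397.

k ≈ 2.44, θ ≈ 397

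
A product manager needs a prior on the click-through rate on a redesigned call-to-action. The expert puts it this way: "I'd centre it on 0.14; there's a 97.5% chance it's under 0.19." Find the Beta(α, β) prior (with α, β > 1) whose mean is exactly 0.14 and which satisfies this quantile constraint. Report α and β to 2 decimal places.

With mean 0.14 fixed, write α = 0.14s, β = 0.86s where s = α+β.
Need P(θ < 0.19) = 0.975 under Beta(0.14s, 0.86s). Normal approximation: (q−m)/√(m(1−m)/s) ≈ z_{0.975} = 1.96, so s ≈ 0.14·0.86·(1.96)²/(0.19−0.14)² = 185.0.
At s = 185.0: P(θ<0.19) ≈ 0.968. Adjusting to match 0.975 gives s ≈ 209.46.
So α = 0.14·209.46 ≈ 29.32, β = 0.86·209.46 ≈ 180.13.

α ≈ 29.32, β ≈ 180.13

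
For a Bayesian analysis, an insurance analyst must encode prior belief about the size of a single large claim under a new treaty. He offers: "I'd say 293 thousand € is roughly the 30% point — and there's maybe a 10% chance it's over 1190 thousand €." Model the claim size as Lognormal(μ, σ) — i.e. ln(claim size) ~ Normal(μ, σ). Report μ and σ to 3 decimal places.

μ ≈ 6.087, σ ≈ 0.776

If T ~ Lognormal(μ,σ) then ln T ~ Normal(μ,σ), so the p-quantile of ln T is μ + z_p·σ.
ln(293) = 5.68 and ln(1190) = 7.082; z_{0.3} = -0.5244, z_{0.9} = 1.282.
σ = (7.082 − 5.68)/(1.282 − (-0.5244)) = 0.776.
μ = 5.68 − (-0.5244)·0.776 = 6.087.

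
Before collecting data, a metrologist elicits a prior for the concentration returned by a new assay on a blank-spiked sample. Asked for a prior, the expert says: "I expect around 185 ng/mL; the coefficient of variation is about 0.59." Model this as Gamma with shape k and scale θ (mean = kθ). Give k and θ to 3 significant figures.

For Gamma(k, scale θ): mean = kθ, variance = kθ², so CV = 1/√k.
CV = 0.59, hence k = 1/CV² = 2.87.
Then θ = mean/k = 185/2.87 = 64.4.

k ≈ 2.87, θ ≈ 64.4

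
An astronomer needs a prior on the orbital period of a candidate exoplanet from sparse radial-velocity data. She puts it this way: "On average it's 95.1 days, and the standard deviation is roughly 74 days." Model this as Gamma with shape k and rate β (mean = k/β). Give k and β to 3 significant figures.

For Gamma(k, rate β): mean = k/β, variance = k/β², so CV = 1/√k.
CV = SD/mean = 74/95.1 = 0.7781, hence k = 1/CV² = 1.65.
Then β = k/mean = 1.65/95.1 = 0.0174.

k ≈ 1.65, β ≈ 0.0174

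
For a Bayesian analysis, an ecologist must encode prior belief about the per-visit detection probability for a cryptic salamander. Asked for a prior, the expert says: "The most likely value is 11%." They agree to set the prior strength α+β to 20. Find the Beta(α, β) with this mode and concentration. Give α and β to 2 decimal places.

For α,β > 1 the Beta mode is (α−1)/(α+β−2). With α+β = 20, the mode is (α−1)/18.
Set (α−1)/18 = 0.11 → α = 1 + 0.11·18 = 2.98.
β = 20 − α = 17.02.

α = 2.98, β = 17.02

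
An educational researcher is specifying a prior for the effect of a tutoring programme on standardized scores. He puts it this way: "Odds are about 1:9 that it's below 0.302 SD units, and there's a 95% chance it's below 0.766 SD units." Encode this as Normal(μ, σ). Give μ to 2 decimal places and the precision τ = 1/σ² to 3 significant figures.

For Normal(μ,σ), the p-quantile is μ + z_p·σ. Here z_{0.1} = -1.282, z_{0.95} = 1.645.
So 0.302 = μ − 1.282σ and 0.766 = μ + 1.645σ.
Subtracting: σ = (0.766 − 0.302)/(1.645 − (-1.282)) = 0.16.
Then μ = 0.302 − (-1.282)·0.16 = 0.51.
Precision τ = 1/σ² = 1/0.1586² = 39.8.

μ = 0.51, τ = 39.8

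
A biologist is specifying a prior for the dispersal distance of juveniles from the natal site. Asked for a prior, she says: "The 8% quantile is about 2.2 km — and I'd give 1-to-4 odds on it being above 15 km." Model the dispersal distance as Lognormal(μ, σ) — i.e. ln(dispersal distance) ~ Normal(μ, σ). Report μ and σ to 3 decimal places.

μ ≈ 1.989, σ ≈ 0.854

If T ~ Lognormal(μ,σ) then ln T ~ Normal(μ,σ), so the p-quantile of ln T is μ + z_p·σ.
ln(2.2) = 0.7885 and ln(15) = 2.708; z_{0.08} = -1.405, z_{0.8} = 0.8416.
σ = (2.708 − 0.7885)/(0.8416 − (-1.405)) = 0.854.
μ = 0.7885 − (-1.405)·0.854 = 1.989.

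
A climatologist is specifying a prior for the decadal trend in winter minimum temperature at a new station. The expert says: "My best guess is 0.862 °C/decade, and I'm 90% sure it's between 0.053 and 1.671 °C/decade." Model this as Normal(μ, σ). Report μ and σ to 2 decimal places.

A symmetric 90% interval runs μ ± z·σ with z = 1.645.
Half-width = 0.809, so σ = 0.809/1.645 = 0.49.
μ is the stated best guess, 0.86.

μ = 0.86, σ = 0.49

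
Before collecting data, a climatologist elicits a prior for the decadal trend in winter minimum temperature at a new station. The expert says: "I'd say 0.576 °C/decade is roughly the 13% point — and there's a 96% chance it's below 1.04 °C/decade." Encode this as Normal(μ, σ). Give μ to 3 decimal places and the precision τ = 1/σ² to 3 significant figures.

For Normal(μ,σ), the p-quantile is μ + z_p·σ. Here z_{0.13} = -1.126, z_{0.96} = 1.751.
So 0.576 = μ − 1.126σ and 1.04 = μ + 1.751σ.
Subtracting: σ = (1.04 − 0.576)/(1.751 − (-1.126)) = 0.161.
Then μ = 0.576 − (-1.126)·0.161 = 0.758.
Precision τ = 1/σ² = 1/0.1613² = 38.4.

μ = 0.758, τ = 38.4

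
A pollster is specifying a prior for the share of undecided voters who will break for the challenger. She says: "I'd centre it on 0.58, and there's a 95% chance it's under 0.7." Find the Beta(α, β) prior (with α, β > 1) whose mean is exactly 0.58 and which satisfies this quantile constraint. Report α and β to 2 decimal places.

α ≈ 25.11, β ≈ 18.18

With mean 0.58 fixed, write α = 0.58s, β = 0.42s where s = α+β.
Need P(θ < 0.7) = 0.95 under Beta(0.58s, 0.42s). Normal approximation: (q−m)/√(m(1−m)/s) ≈ z_{0.95} = 1.64, so s ≈ 0.58·0.42·(1.64)²/(0.7−0.58)² = 45.8.
At s = 45.8: P(θ<0.7) ≈ 0.955. Adjusting to match 0.95 gives s ≈ 43.29.
So α = 0.58·43.29 ≈ 25.11, β = 0.42·43.29 ≈ 18.18.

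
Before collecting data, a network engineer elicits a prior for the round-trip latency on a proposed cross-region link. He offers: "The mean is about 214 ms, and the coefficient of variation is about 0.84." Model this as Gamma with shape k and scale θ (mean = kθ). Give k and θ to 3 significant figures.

k ≈ 1.42, θ ≈ 151

For Gamma(k, scale θ): mean = kθ, variance = kθ², so CV = 1/√k.
CV = 0.84, hence k = 1/CV² = 1.42.
Then θ = mean/k = 214/1.42 = 151.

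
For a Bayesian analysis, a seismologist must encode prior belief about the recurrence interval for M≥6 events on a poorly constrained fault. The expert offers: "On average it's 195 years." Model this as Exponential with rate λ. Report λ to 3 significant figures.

λ ≈ 0.00513

Exponential mean = 1/λ, so λ = 1/195.0 = 0.00513.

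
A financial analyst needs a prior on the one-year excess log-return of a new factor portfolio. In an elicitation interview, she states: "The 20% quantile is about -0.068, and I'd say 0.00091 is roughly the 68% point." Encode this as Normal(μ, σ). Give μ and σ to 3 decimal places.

The p-quantile of Normal(μ,σ) is μ + z_p·σ, with z_{0.2} = -0.8416 and z_{0.68} = 0.4677.
Eliminate σ: μ = (z₂·x₁ − z₁·x₂)/(z₂ − z₁) = (0.4677·-0.068 − (-0.8416)·0.00091)/1.309 = -0.024.
Then σ = (x₂ − x₁)/(z₂ − z₁) = (0.00091 − -0.068)/1.309 = 0.053.

μ = -0.024, σ = 0.053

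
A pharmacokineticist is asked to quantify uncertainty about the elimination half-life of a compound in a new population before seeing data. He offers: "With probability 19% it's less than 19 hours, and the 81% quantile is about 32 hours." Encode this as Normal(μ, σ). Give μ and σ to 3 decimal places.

The p-quantile of Normal(μ,σ) is μ + z_p·σ, with z_{0.19} = -0.8779 and z_{0.81} = 0.8779.
Eliminate σ: μ = (z₂·x₁ − z₁·x₂)/(z₂ − z₁) = (0.8779·19 − (-0.8779)·32)/1.756 = 25.500.
Then σ = (x₂ − x₁)/(z₂ − z₁) = (32 − 19)/1.756 = 7.404.

μ = 25.500, σ = 7.404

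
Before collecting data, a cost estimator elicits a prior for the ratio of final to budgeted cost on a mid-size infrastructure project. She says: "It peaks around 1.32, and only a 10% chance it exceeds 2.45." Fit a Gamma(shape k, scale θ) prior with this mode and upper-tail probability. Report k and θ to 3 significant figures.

Gamma(k,θ) with k>1 has mode (k−1)θ, so θ = 1.32/(k−1).
Need P(X < 2.45) = 0.9 with θ tied to k this way. Start at k = 2, θ = 1.32: P(X<2.45) ≈ 0.554.
Too low — raise k to concentrate. Iterating converges to k ≈ 5.99.
Then θ = 1.32/(5.99−1) ≈ 0.265.

k ≈ 5.99, θ ≈ 0.265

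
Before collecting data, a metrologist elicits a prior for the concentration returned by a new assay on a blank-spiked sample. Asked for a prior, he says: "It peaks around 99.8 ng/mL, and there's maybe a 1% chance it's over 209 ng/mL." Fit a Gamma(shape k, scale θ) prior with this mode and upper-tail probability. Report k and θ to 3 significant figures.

Gamma(k,θ) with k>1 has mode (k−1)θ, so θ = 99.8/(k−1).
Need P(X < 209) = 0.99 with θ tied to k this way. Start at k = 2, θ = 99.8: P(X<209) ≈ 0.619.
Too low — raise k to concentrate. Iterating converges to k ≈ 9.91.
Then θ = 99.8/(9.91−1) ≈ 11.2.

k ≈ 9.91, θ ≈ 11.2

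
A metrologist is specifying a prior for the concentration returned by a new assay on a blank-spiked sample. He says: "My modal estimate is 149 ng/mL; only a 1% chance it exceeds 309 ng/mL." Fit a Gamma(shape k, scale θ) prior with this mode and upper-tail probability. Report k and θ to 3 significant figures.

k ≈ 10.2, θ ≈ 16.3

Gamma(k,θ) with k>1 has mode (k−1)θ, so θ = 149/(k−1).
Need P(X < 309) = 0.99 with θ tied to k this way. Start at k = 2, θ = 149: P(X<309) ≈ 0.614.
Too low — raise k to concentrate. Iterating converges to k ≈ 10.2.
Then θ = 149/(10.2−1) ≈ 16.3.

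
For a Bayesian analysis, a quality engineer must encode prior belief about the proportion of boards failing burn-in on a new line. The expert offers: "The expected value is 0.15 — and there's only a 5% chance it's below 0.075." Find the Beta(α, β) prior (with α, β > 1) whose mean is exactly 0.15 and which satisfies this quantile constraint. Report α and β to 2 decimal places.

α ≈ 7.17, β ≈ 40.65

With mean 0.15 fixed, write α = 0.15s, β = 0.85s where s = α+β.
Need P(θ < 0.075) = 0.05 under Beta(0.15s, 0.85s). Normal approximation: (q−m)/√(m(1−m)/s) ≈ z_{0.05} = -1.64, so s ≈ 0.15·0.85·(-1.64)²/(0.075−0.15)² = 61.3.
At s = 61.3: P(θ<0.075) ≈ 0.029. Adjusting to match 0.05 gives s ≈ 47.82.
So α = 0.15·47.82 ≈ 7.17, β = 0.85·47.82 ≈ 40.65.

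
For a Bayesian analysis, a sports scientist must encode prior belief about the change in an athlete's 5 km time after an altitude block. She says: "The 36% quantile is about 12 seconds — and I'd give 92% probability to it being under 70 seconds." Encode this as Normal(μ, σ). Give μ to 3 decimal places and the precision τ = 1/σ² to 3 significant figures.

The p-quantile of Normal(μ,σ) is μ + z_p·σ, with z_{0.36} = -0.3585 and z_{0.92} = 1.405.
Eliminate σ: μ = (z₂·x₁ − z₁·x₂)/(z₂ − z₁) = (1.405·12 − (-0.3585)·70)/1.764 = 23.789.
Then σ = (x₂ − x₁)/(z₂ − z₁) = (70 − 12)/1.764 = 32.889.
Precision τ = 1/σ² = 1/32.89² = 0.000925.

μ = 23.789, τ = 0.000925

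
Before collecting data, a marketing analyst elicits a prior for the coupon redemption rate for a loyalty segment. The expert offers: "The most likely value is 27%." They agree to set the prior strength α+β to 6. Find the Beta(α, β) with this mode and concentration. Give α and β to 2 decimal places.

For α,β > 1 the Beta mode is (α−1)/(α+β−2). With α+β = 6, the mode is (α−1)/4.
Set (α−1)/4 = 0.27 → α = 1 + 0.27·4 = 2.08.
β = 6 − α = 3.92.

α = 2.08, β = 3.92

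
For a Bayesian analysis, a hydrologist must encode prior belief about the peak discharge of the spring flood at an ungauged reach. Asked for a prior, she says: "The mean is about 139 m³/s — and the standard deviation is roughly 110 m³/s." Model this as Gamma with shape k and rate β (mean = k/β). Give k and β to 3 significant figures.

For Gamma(k, rate β): mean = k/β, variance = k/β², so CV = 1/√k.
CV = SD/mean = 110/139 = 0.7914, hence k = 1/CV² = 1.6.
Then β = k/mean = 1.6/139 = 0.0115.

k ≈ 1.6, β ≈ 0.0115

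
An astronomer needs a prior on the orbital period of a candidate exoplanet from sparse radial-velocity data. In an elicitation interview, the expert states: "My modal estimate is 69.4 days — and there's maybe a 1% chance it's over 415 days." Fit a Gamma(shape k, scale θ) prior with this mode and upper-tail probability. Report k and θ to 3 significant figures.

k ≈ 2.16, θ ≈ 59.9

Gamma(k,θ) with k>1 has mode (k−1)θ, so θ = 69.4/(k−1).
Need P(X < 415) = 0.99 with θ tied to k this way. Start at k = 2, θ = 69.4: P(X<415) ≈ 0.982.
Too low — raise k to concentrate. Iterating converges to k ≈ 2.16.
Then θ = 69.4/(2.16−1) ≈ 59.9.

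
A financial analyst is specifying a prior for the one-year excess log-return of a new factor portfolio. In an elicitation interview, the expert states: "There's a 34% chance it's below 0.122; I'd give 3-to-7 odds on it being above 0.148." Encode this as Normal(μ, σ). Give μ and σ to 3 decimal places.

For Normal(μ,σ), the p-quantile is μ + z_p·σ. Here z_{0.34} = -0.4125, z_{0.7} = 0.5244.
So 0.122 = μ − 0.4125σ and 0.148 = μ + 0.5244σ.
Subtracting: σ = (0.148 − 0.122)/(0.5244 − (-0.4125)) = 0.028.
Then μ = 0.122 − (-0.4125)·0.028 = 0.133.

μ = 0.133, σ = 0.028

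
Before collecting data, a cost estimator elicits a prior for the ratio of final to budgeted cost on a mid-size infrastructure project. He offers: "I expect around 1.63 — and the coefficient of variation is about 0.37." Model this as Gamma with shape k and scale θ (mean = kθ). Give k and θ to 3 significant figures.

For Gamma(k, scale θ): mean = kθ, variance = kθ², so CV = 1/√k.
CV = 0.37, hence k = 1/CV² = 7.3.
Then θ = mean/k = 1.63/7.3 = 0.223.

k ≈ 7.3, θ ≈ 0.223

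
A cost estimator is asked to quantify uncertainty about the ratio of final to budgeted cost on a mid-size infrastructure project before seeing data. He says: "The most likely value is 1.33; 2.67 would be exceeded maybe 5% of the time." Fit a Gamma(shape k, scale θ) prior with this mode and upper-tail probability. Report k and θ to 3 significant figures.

k ≈ 6.71, θ ≈ 0.233

Gamma(k,θ) with k>1 has mode (k−1)θ, so θ = 1.33/(k−1).
Need P(X < 2.67) = 0.95 with θ tied to k this way. Start at k = 2, θ = 1.33: P(X<2.67) ≈ 0.596.
Too low — raise k to concentrate. Iterating converges to k ≈ 6.71.
Then θ = 1.33/(6.71−1) ≈ 0.233.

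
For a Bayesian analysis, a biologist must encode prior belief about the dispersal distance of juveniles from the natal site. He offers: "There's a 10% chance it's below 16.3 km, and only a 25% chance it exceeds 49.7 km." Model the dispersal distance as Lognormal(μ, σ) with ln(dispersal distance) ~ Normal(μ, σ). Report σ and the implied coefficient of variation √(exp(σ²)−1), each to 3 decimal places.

σ ≈ 0.570, CV ≈ 0.620

If T ~ Lognormal(μ,σ) then ln T ~ Normal(μ,σ), so the p-quantile of ln T is μ + z_p·σ.
ln(16.3) = 2.791 and ln(49.7) = 3.906; z_{0.1} = -1.282, z_{0.75} = 0.6745.
σ = (3.906 − 2.791)/(0.6745 − (-1.282)) = 0.570.
μ = 2.791 − (-1.282)·0.570 = 3.522.
CV = √(exp(σ²)−1) = √(exp(0.3248)−1) = 0.620.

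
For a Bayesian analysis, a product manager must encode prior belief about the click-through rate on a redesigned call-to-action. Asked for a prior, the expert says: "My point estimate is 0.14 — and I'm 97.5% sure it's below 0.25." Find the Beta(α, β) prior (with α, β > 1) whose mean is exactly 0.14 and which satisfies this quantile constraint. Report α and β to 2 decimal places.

With mean 0.14 fixed, write α = 0.14s, β = 0.86s where s = α+β.
Need P(θ < 0.25) = 0.975 under Beta(0.14s, 0.86s). Normal approximation: (q−m)/√(m(1−m)/s) ≈ z_{0.975} = 1.96, so s ≈ 0.14·0.86·(1.96)²/(0.25−0.14)² = 38.2.
At s = 38.2: P(θ<0.25) ≈ 0.961. Adjusting to match 0.975 gives s ≈ 48.09.
So α = 0.14·48.09 ≈ 6.73, β = 0.86·48.09 ≈ 41.36.

α ≈ 6.73, β ≈ 41.36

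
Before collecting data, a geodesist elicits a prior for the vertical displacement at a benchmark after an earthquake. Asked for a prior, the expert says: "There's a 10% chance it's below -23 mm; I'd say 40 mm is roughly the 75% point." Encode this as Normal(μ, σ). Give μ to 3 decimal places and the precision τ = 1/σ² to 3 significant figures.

μ = 18.276, τ = 0.000964

The p-quantile of Normal(μ,σ) is μ + z_p·σ, with z_{0.1} = -1.282 and z_{0.75} = 0.6745.
Eliminate σ: μ = (z₂·x₁ − z₁·x₂)/(z₂ − z₁) = (0.6745·-23 − (-1.282)·40)/1.956 = 18.276.
Then σ = (x₂ − x₁)/(z₂ − z₁) = (40 − -23)/1.956 = 32.208.
Precision τ = 1/σ² = 1/32.21² = 0.000964.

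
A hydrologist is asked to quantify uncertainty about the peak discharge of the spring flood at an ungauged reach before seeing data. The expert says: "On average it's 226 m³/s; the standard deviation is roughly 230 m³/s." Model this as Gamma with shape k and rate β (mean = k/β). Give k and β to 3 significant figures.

k ≈ 0.966, β ≈ 0.00427

For Gamma(k, rate β): mean = k/β, variance = k/β², so CV = 1/√k.
CV = SD/mean = 230/226 = 1.018, hence k = 1/CV² = 0.966.
Then β = k/mean = 0.966/226 = 0.00427.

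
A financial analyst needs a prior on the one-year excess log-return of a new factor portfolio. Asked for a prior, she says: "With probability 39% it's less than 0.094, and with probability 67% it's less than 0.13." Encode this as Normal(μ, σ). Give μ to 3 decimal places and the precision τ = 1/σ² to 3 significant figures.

For Normal(μ,σ), the p-quantile is μ + z_p·σ. Here z_{0.39} = -0.2793, z_{0.67} = 0.4399.
So 0.094 = μ − 0.2793σ and 0.13 = μ + 0.4399σ.
Subtracting: σ = (0.13 − 0.094)/(0.4399 − (-0.2793)) = 0.050.
Then μ = 0.094 − (-0.2793)·0.050 = 0.108.
Precision τ = 1/σ² = 1/0.05005² = 399.

μ = 0.108, τ = 399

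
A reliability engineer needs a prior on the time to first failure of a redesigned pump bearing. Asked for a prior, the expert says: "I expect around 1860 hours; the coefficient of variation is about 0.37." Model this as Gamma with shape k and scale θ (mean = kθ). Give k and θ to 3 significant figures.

k ≈ 7.3, θ ≈ 255

For Gamma(k, scale θ): mean = kθ, variance = kθ², so CV = 1/√k.
CV = 0.37, hence k = 1/CV² = 7.3.
Then θ = mean/k = 1860/7.3 = 255.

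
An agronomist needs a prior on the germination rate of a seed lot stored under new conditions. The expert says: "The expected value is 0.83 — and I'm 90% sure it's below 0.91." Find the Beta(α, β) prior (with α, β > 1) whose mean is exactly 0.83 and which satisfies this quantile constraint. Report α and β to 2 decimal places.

α ≈ 25.69, β ≈ 5.26

With mean 0.83 fixed, write α = 0.83s, β = 0.17s where s = α+β.
Need P(θ < 0.91) = 0.9 under Beta(0.83s, 0.17s). Normal approximation: (q−m)/√(m(1−m)/s) ≈ z_{0.9} = 1.28, so s ≈ 0.83·0.17·(1.28)²/(0.91−0.83)² = 36.2.
At s = 36.2: P(θ<0.91) ≈ 0.920. Adjusting to match 0.9 gives s ≈ 30.96.
So α = 0.83·30.96 ≈ 25.69, β = 0.17·30.96 ≈ 5.26.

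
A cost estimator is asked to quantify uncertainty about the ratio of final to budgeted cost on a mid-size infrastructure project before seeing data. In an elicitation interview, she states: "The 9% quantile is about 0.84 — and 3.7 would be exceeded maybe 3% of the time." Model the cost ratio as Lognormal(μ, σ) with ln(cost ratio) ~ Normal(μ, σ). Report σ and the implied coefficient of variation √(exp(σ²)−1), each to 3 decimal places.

If T ~ Lognormal(μ,σ) then ln T ~ Normal(μ,σ), so the p-quantile of ln T is μ + z_p·σ.
ln(0.84) = -0.1744 and ln(3.7) = 1.308; z_{0.09} = -1.341, z_{0.97} = 1.881.
σ = (1.308 − -0.1744)/(1.881 − (-1.341)) = 0.460.
μ = -0.1744 − (-1.341)·0.460 = 0.443.
CV = √(exp(σ²)−1) = √(exp(0.2118)−1) = 0.486.

σ ≈ 0.460, CV ≈ 0.486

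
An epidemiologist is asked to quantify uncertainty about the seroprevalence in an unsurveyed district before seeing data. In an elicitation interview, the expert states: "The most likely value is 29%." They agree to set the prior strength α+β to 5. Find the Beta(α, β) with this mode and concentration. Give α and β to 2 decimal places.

For α,β > 1 the Beta mode is (α−1)/(α+β−2). With α+β = 5, the mode is (α−1)/3.
Set (α−1)/3 = 0.29 → α = 1 + 0.29·3 = 1.87.
β = 5 − α = 3.13.

α = 1.87, β = 3.13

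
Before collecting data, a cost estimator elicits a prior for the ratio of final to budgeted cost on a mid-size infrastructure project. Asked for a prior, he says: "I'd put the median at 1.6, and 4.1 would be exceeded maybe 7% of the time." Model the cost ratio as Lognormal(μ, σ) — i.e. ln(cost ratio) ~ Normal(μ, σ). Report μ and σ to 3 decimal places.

μ ≈ 0.470, σ ≈ 0.638

If T ~ Lognormal(μ,σ) then ln T ~ Normal(μ,σ), so the p-quantile of ln T is μ + z_p·σ.
ln(1.6) = 0.47 and ln(4.1) = 1.411; z_{0.5} = 0, z_{0.93} = 1.476.
σ = (1.411 − 0.47)/(1.476 − (0)) = 0.638.
μ = 0.47 − (0)·0.638 = 0.470.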